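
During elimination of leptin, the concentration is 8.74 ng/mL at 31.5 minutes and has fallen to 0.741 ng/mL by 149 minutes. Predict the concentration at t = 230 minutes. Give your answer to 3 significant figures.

0.135 ng/mL

Over Δt = 149 − 31.5 = 117.5 minutes, the level fell by a factor of 8.74/0.741 ≈ 11.795.
n = log₂(11.795) ≈ 3.5601 half-lives, so t½ = 117.5/3.5601 ≈ 33.005 minutes.
From t = 149 to t = 230: 0.741 × (1/2)^((230−149)/33.005) ≈ 0.13522 ng/mL.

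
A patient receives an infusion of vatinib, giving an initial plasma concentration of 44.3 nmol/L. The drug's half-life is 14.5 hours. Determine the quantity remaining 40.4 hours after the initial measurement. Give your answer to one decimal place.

6.4 nmol/L

Number of half-lives: n = 40.4/14.5 ≈ 2.7862.
Remaining = 44.3 × (1/2)^2.7862 = 44.3 × 0.14497 ≈ 6.422 nmol/L.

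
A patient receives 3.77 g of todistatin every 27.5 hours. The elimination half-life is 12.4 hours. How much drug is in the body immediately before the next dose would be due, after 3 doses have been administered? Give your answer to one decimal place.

1.0 g

The 3 doses were given 82.5, 55, 27.5 hours ago.
Total = 3.77·(1/2)^(82.5/12.4) + 3.77·(1/2)^(55/12.4) + 3.77·(1/2)^(27.5/12.4)
      = 0.037456 + 0.17423 + 0.81047 ≈ 1.0222 g.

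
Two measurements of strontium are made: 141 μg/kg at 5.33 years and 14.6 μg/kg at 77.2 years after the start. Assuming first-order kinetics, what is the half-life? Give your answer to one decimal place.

22.0 years

Over Δt = 77.2 − 5.33 = 71.87 years, the level fell by a factor of 141/14.6 ≈ 9.6575.
n = log₂(9.6575) ≈ 3.2717 half-lives, so t½ = 71.87/3.2717 ≈ 21.967 years.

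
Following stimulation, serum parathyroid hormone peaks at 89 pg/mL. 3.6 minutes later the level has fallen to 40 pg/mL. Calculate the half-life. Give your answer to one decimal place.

3.1 minutes

A/A₀ = 40/89 ≈ 0.44944.
n = log₂(2.225) ≈ 1.1538 half-lives elapsed in 3.6 minutes.
t½ = 3.6/1.1538 ≈ 3.1201 minutes.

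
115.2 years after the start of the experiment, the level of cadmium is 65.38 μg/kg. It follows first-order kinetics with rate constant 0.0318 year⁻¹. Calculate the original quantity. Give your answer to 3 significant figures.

2550 μg/kg

t½ = ln 2 / k = 0.69315 / 0.0318 ≈ 21.797 years.
Number of half-lives elapsed: n = 115.2/21.797 ≈ 5.2851.
A₀ = A × 2^n = 65.38 × 2^5.2851 = 65.38 × 38.992 ≈ 2549.3 μg/kg.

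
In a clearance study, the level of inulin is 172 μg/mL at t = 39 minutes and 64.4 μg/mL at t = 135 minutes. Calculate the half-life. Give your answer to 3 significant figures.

Over Δt = 135 − 39 = 96 minutes, the level fell by a factor of 172/64.4 ≈ 2.6708.
n = log₂(2.6708) ≈ 1.4173 half-lives, so t½ = 96/1.4173 ≈ 67.736 minutes.

67.7 minutes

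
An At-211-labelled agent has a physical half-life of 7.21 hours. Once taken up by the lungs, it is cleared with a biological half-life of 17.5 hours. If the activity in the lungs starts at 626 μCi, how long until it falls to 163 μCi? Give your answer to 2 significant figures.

9.9 hours

1/t_eff = 1/t_phys + 1/t_biol = 1/7.21 + 1/17.5 = 0.19584 per hour.
t_eff = 7.21 × 17.5 / (7.21 + 17.5) ≈ 5.1062 hours.
n = log₂(626/163) ≈ 1.9413; t = 1.9413 × 5.1062 ≈ 9.9127 hours.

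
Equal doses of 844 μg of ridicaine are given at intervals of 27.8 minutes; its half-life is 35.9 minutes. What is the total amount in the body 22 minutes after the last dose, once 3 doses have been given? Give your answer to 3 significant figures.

1060 μg

The 3 doses were given 77.6, 49.8, 22 minutes ago.
Total = 844·(1/2)^(77.6/35.9) + 844·(1/2)^(49.8/35.9) + 844·(1/2)^(22/35.9)
      = 188.65 + 322.67 + 551.91 ≈ 1063.2 μg.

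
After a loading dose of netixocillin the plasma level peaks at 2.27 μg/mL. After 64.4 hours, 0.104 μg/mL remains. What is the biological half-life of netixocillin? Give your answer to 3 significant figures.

14.5 hours

A/A₀ = 0.104/2.27 ≈ 0.045815.
n = log₂(21.827) ≈ 4.448 half-lives elapsed in 64.4 hours.
t½ = 64.4/4.448 ≈ 14.478 hours.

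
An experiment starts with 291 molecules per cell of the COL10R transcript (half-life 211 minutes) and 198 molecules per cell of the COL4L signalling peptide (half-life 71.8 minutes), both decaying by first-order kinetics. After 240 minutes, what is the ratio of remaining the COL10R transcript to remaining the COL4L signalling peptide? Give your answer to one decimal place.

6.8

COL10R transcript: 291 × (1/2)^(240/211) = 291 × (1/2)^1.1374 ≈ 132.28 molecules per cell.
COL4L signalling peptide: 198 × (1/2)^(240/71.8) = 198 × (1/2)^3.3426 ≈ 19.518 molecules per cell.
Ratio ≈ 132.28 / 19.518 ≈ 6.7772.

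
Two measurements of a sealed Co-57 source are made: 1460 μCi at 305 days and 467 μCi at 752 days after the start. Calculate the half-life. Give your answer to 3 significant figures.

272 days

Over Δt = 752 − 305 = 447 days, the level fell by a factor of 1460/467 ≈ 3.1263.
n = log₂(3.1263) ≈ 1.6445 half-lives, so t½ = 447/1.6445 ≈ 271.82 days.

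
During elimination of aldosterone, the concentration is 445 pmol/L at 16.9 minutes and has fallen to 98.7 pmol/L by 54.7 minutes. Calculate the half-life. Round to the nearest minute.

Over Δt = 54.7 − 16.9 = 37.8 minutes, the level fell by a factor of 445/98.7 ≈ 4.5086.
n = log₂(4.5086) ≈ 2.1727 half-lives, so t½ = 37.8/2.1727 ≈ 17.398 minutes.

17 minutes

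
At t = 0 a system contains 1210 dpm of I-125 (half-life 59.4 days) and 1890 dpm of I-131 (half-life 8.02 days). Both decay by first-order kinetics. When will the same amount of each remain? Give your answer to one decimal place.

6.0 days

Set 1210·(1/2)^(t/59.4) = 1890·(1/2)^(t/8.02).
Taking log₂: log₂(1210/1890) = t·(1/59.4 − 1/8.02).
log₂(0.64021) = -0.64338; 1/59.4 − 1/8.02 = -0.10785.
t = -0.64338 / -0.10785 ≈ 5.9653 days.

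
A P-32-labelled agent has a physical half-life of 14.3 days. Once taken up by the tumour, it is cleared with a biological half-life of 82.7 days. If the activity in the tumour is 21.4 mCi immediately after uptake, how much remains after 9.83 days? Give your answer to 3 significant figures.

12.2 mCi

1/t_eff = 1/t_phys + 1/t_biol = 1/14.3 + 1/82.7 = 0.082022 per day.
t_eff = 14.3 × 82.7 / (14.3 + 82.7) ≈ 12.192 days.
Remaining = 21.4 × (1/2)^(9.83/12.192) = 21.4 × (1/2)^0.80628 ≈ 12.238 mCi.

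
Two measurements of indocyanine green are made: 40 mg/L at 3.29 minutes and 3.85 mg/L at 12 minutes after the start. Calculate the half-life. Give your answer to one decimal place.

Over Δt = 12 − 3.29 = 8.71 minutes, the level fell by a factor of 40/3.85 ≈ 10.39.
n = log₂(10.39) ≈ 3.3771 half-lives, so t½ = 8.71/3.3771 ≈ 2.5792 minutes.

2.6 minutes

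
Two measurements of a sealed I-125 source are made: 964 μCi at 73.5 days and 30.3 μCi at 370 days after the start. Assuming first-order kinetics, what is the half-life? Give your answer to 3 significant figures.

Over Δt = 370 − 73.5 = 296.5 days, the level fell by a factor of 964/30.3 ≈ 31.815.
n = log₂(31.815) ≈ 4.9916 half-lives, so t½ = 296.5/4.9916 ≈ 59.399 days.

59.4 days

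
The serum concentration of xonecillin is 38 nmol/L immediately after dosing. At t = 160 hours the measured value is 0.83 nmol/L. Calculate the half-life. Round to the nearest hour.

29 hours

A/A₀ = 0.83/38 ≈ 0.021842.
n = log₂(45.783) ≈ 5.5167 half-lives elapsed in 160 hours.
t½ = 160/5.5167 ≈ 29.003 hours.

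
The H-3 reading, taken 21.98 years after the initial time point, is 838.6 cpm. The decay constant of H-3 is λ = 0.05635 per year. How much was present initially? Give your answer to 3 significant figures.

t½ = ln 2 / λ = 0.69315 / 0.05635 ≈ 12.301 years.
Number of half-lives elapsed: n = 21.98/12.301 ≈ 1.7869.
A₀ = A × 2^n = 838.6 × 2^1.7869 = 838.6 × 3.4507 ≈ 2893.7 cpm.

2890 cpm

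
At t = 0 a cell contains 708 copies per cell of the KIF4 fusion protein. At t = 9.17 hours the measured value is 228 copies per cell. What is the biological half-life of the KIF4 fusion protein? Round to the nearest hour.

6 hours

A/A₀ = 228/708 ≈ 0.32203.
n = log₂(3.1053) ≈ 1.6347 half-lives elapsed in 9.17 hours.
t½ = 9.17/1.6347 ≈ 5.6095 hours.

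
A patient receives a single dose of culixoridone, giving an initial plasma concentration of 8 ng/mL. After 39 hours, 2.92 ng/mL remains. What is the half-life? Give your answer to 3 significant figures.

26.8 hours

A/A₀ = 2.92/8 ≈ 0.365.
n = log₂(2.7397) ≈ 1.454 half-lives elapsed in 39 hours.
t½ = 39/1.454 ≈ 26.822 hours.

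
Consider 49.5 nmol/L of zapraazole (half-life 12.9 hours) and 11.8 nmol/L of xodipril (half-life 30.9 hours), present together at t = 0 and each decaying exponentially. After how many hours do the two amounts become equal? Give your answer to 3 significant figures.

45.8 hours

Set 49.5·(1/2)^(t/12.9) = 11.8·(1/2)^(t/30.9).
Taking log₂: log₂(49.5/11.8) = t·(1/12.9 − 1/30.9).
log₂(4.1949) = 2.0686; 1/12.9 − 1/30.9 = 0.045157.
t = 2.0686 / 0.045157 ≈ 45.81 hours.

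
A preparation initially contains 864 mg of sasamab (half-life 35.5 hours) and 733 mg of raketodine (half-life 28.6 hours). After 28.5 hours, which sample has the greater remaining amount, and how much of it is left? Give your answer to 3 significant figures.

sasamab: 864 × (1/2)^0.80282 ≈ 495.27 mg.
raketodine: 733 × (1/2)^0.9965 ≈ 367.39 mg.
Sasamab has more remaining, at ≈ 495.27 mg.

sasamab, 495 mg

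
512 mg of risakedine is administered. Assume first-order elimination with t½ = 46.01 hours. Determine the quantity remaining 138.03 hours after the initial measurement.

64 mg

Elapsed time is 3 half-lives (138.03/46.01).
Each half-life halves the amount: 512 × (1/2)^3 = 512/8 = 64 mg.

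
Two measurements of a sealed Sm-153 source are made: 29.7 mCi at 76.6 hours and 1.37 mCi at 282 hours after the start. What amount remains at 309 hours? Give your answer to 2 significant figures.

0.91 mCi

Over Δt = 282 − 76.6 = 205.4 hours, the level fell by a factor of 29.7/1.37 ≈ 21.679.
n = log₂(21.679) ≈ 4.4382 half-lives, so t½ = 205.4/4.4382 ≈ 46.28 hours.
From t = 282 to t = 309: 1.37 × (1/2)^((309−282)/46.28) ≈ 0.91432 mCi.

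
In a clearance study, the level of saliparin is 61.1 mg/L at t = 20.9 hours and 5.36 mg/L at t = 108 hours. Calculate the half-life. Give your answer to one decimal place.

24.8 hours

Over Δt = 108 − 20.9 = 87.1 hours, the level fell by a factor of 61.1/5.36 ≈ 11.399.
n = log₂(11.399) ≈ 3.5109 half-lives, so t½ = 87.1/3.5109 ≈ 24.809 hours.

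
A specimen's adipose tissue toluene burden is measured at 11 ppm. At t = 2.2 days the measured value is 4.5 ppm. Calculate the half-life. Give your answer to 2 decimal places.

A/A₀ = 4.5/11 ≈ 0.40909.
n = log₂(2.4444) ≈ 1.2895 half-lives elapsed in 2.2 days.
t½ = 2.2/1.2895 ≈ 1.7061 days.

1.71 days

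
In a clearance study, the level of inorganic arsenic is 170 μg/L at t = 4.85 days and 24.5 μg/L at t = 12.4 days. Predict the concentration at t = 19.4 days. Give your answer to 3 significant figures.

4.07 μg/L

Over Δt = 12.4 − 4.85 = 7.55 days, the level fell by a factor of 170/24.5 ≈ 6.9388.
n = log₂(6.9388) ≈ 2.7947 half-lives, so t½ = 7.55/2.7947 ≈ 2.7016 days.
From t = 12.4 to t = 19.4: 24.5 × (1/2)^((19.4−12.4)/2.7016) ≈ 4.066 μg/L.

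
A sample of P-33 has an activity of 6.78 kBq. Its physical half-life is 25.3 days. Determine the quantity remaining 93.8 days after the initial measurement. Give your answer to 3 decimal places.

Number of half-lives: n = 93.8/25.3 ≈ 3.7075.
Remaining = 6.78 × (1/2)^3.7075 = 6.78 × 0.076547 ≈ 0.51899 kBq.

0.519 kBq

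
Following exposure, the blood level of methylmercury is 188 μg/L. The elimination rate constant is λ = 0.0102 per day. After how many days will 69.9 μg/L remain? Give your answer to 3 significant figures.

t½ = ln 2 / λ = 0.69315 / 0.0102 ≈ 67.956 days.
Fraction remaining = 69.9/188 ≈ 0.37181.
n = log₂(188/69.9) = ln(2.6896)/ln 2 ≈ 1.4274 half-lives.
t = n × t½ = 1.4274 × 67.956 ≈ 96.998 days.

97.0 days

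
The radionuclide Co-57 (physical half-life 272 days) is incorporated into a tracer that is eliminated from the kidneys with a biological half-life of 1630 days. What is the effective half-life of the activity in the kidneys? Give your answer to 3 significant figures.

233 days

1/t_eff = 1/t_phys + 1/t_biol = 1/272 + 1/1630 = 0.00429 per day.
t_eff = 272 × 1630 / (272 + 1630) ≈ 233.1 days.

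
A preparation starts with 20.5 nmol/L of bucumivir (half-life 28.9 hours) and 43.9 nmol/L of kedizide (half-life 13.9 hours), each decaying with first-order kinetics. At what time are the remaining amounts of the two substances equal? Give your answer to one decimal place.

29.4 hours

Set 20.5·(1/2)^(t/28.9) = 43.9·(1/2)^(t/13.9).
Taking log₂: log₂(20.5/43.9) = t·(1/28.9 − 1/13.9).
log₂(0.46697) = -1.0986; 1/28.9 − 1/13.9 = -0.03734.
t = -1.0986 / -0.03734 ≈ 29.421 hours.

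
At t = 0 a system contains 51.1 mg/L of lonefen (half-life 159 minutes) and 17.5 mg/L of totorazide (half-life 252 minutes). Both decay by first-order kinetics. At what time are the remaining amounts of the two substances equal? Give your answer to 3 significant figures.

Set 51.1·(1/2)^(t/159) = 17.5·(1/2)^(t/252).
Taking log₂: log₂(51.1/17.5) = t·(1/159 − 1/252).
log₂(2.92) = 1.546; 1/159 − 1/252 = 0.0023211.
t = 1.546 / 0.0023211 ≈ 666.06 minutes.

666 minutes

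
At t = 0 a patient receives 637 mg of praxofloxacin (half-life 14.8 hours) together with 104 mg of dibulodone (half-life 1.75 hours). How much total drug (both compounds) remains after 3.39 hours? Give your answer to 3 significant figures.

praxofloxacin: 637 × (1/2)^(3.39/14.8) = 637 × (1/2)^0.22905 ≈ 543.48 mg.
dibulodone: 104 × (1/2)^(3.39/1.75) = 104 × (1/2)^1.9371 ≈ 27.158 mg.
Total = 543.48 + 27.158 ≈ 570.64 mg.

571 mg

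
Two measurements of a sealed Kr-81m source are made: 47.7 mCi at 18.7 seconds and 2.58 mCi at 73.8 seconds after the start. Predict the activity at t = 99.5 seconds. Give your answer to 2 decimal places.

Over Δt = 73.8 − 18.7 = 55.1 seconds, the level fell by a factor of 47.7/2.58 ≈ 18.488.
n = log₂(18.488) ≈ 4.2085 half-lives, so t½ = 55.1/4.2085 ≈ 13.092 seconds.
From t = 73.8 to t = 99.5: 2.58 × (1/2)^((99.5−73.8)/13.092) ≈ 0.66177 mCi.

0.66 mCi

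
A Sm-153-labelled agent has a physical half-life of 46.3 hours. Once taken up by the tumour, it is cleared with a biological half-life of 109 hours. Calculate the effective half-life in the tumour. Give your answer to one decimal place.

1/t_eff = 1/t_phys + 1/t_biol = 1/46.3 + 1/109 = 0.030773 per hour.
t_eff = 46.3 × 109 / (46.3 + 109) ≈ 32.496 hours.

32.5 hours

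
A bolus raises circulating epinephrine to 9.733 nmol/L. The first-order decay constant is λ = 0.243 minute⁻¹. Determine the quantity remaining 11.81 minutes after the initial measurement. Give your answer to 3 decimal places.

t½ = ln 2 / λ = 0.69315 / 0.243 ≈ 2.8525 minutes.
Number of half-lives: n = 11.81/2.8525 ≈ 4.1403.
Remaining = 9.733 × (1/2)^4.1403 = 9.733 × 0.056709 ≈ 0.55194 nmol/L.

0.552 nmol/L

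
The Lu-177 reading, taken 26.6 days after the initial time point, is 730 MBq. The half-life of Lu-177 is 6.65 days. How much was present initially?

Number of half-lives elapsed: n = 26.6/6.65 ≈ 4.
A₀ = A × 2^n = 730 × 2^4 = 730 × 16 ≈ 11680 MBq.

11680 MBq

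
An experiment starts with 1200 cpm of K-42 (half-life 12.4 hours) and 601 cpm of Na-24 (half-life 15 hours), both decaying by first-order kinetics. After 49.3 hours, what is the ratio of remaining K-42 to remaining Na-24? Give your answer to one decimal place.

K-42: 1200 × (1/2)^(49.3/12.4) = 1200 × (1/2)^3.9758 ≈ 76.268 cpm.
Na-24: 601 × (1/2)^(49.3/15) = 601 × (1/2)^3.2867 ≈ 61.587 cpm.
Ratio ≈ 76.268 / 61.587 ≈ 1.2384.

1.2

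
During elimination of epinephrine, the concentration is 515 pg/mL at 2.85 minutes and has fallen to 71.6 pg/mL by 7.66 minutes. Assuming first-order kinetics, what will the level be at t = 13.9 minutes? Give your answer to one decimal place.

5.5 pg/mL

Over Δt = 7.66 − 2.85 = 4.81 minutes, the level fell by a factor of 515/71.6 ≈ 7.1927.
n = log₂(7.1927) ≈ 2.8465 half-lives, so t½ = 4.81/2.8465 ≈ 1.6898 minutes.
From t = 7.66 to t = 13.9: 71.6 × (1/2)^((13.9−7.66)/1.6898) ≈ 5.5369 pg/mL.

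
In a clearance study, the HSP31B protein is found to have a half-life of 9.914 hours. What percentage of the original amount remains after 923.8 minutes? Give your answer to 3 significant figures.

923.8 minutes = 15.3967 hours.
n = 15.3967/9.914 ≈ 1.553 half-lives.
Fraction remaining = (1/2)^1.553 ≈ 0.3408, i.e. 34.08%.

34.1%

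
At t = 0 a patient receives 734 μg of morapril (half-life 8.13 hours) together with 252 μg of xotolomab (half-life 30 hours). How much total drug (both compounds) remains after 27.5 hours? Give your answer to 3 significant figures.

morapril: 734 × (1/2)^(27.5/8.13) = 734 × (1/2)^3.3825 ≈ 70.38 μg.
xotolomab: 252 × (1/2)^(27.5/30) = 252 × (1/2)^0.91667 ≈ 133.49 μg.
Total = 70.38 + 133.49 ≈ 203.87 μg.

204 μg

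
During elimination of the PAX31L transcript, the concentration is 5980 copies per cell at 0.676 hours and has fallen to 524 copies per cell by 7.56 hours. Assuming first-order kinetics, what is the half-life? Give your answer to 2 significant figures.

2.0 hours

Over Δt = 7.56 − 0.676 = 6.884 hours, the level fell by a factor of 5980/524 ≈ 11.412.
n = log₂(11.412) ≈ 3.5125 half-lives, so t½ = 6.884/3.5125 ≈ 1.9599 hours.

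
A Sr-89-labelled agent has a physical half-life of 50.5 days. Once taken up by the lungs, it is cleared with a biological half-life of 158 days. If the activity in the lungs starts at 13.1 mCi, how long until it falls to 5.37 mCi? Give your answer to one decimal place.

49.2 days

1/t_eff = 1/t_phys + 1/t_biol = 1/50.5 + 1/158 = 0.026131 per day.
t_eff = 50.5 × 158 / (50.5 + 158) ≈ 38.269 days.
n = log₂(13.1/5.37) ≈ 1.2866; t = 1.2866 × 38.269 ≈ 49.235 days.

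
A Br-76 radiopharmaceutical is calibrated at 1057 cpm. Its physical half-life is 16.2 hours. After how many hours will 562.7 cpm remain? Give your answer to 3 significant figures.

14.7 hours

Fraction remaining = 562.7/1057 ≈ 0.53236.
n = log₂(1057/562.7) = ln(1.8784)/ln 2 ≈ 0.90954 half-lives.
t = n × t½ = 0.90954 × 16.2 ≈ 14.735 hours.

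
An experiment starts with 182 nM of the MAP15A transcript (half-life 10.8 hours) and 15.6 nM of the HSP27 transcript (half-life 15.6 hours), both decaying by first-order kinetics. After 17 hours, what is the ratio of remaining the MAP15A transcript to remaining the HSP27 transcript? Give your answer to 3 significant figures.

8.34

MAP15A transcript: 182 × (1/2)^(17/10.8) = 182 × (1/2)^1.5741 ≈ 61.126 nM.
HSP27 transcript: 15.6 × (1/2)^(17/15.6) = 15.6 × (1/2)^1.0897 ≈ 7.3296 nM.
Ratio ≈ 61.126 / 7.3296 ≈ 8.3397.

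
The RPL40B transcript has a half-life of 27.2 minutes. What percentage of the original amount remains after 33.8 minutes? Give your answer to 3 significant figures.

n = 33.8/27.2 ≈ 1.2426 half-lives.
Fraction remaining = (1/2)^1.2426 ≈ 0.4226, i.e. 42.26%.

42.3%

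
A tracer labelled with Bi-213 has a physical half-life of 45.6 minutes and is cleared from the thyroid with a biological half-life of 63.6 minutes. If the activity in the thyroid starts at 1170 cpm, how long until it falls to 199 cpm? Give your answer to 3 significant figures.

1/t_eff = 1/t_phys + 1/t_biol = 1/45.6 + 1/63.6 = 0.037653 per minute.
t_eff = 45.6 × 63.6 / (45.6 + 63.6) ≈ 26.558 minutes.
n = log₂(1170/199) ≈ 2.5557; t = 2.5557 × 26.558 ≈ 67.874 minutes.

67.9 minutes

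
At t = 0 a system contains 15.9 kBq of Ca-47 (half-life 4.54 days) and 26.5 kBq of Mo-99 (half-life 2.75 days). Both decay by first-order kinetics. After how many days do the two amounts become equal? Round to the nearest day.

Set 15.9·(1/2)^(t/4.54) = 26.5·(1/2)^(t/2.75).
Taking log₂: log₂(15.9/26.5) = t·(1/4.54 − 1/2.75).
log₂(0.6) = -0.73697; 1/4.54 − 1/2.75 = -0.14337.
t = -0.73697 / -0.14337 ≈ 5.1402 days.

5 days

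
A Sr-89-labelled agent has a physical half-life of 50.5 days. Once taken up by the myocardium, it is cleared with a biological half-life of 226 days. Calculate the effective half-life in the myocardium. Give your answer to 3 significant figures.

1/t_eff = 1/t_phys + 1/t_biol = 1/50.5 + 1/226 = 0.024227 per day.
t_eff = 50.5 × 226 / (50.5 + 226) ≈ 41.277 days.

41.3 days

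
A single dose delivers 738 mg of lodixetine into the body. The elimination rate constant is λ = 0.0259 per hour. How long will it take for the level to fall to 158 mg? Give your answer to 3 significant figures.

t½ = ln 2 / λ = 0.69315 / 0.0259 ≈ 26.762 hours.
Fraction remaining = 158/738 ≈ 0.21409.
n = log₂(738/158) = ln(4.6709)/ln 2 ≈ 2.2237 half-lives.
t = n × t½ = 2.2237 × 26.762 ≈ 59.512 hours.

59.5 hours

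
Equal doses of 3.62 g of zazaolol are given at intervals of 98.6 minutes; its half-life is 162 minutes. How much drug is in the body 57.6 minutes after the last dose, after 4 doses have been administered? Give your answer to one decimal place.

The 4 doses were given 353.4, 254.8, 156.2, 57.6 minutes ago.
Total = 3.62·(1/2)^(353.4/162) + 3.62·(1/2)^(254.8/162) + 3.62·(1/2)^(156.2/162) + 3.62·(1/2)^(57.6/162)
      = 0.79803 + 1.2168 + 1.8555 + 2.8293 ≈ 6.6996 g.

6.7 g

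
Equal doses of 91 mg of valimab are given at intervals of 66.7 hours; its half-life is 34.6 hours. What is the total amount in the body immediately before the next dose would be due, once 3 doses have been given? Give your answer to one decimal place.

31.9 mg

The 3 doses were given 200.1, 133.4, 66.7 hours ago.
Total = 91·(1/2)^(200.1/34.6) + 91·(1/2)^(133.4/34.6) + 91·(1/2)^(66.7/34.6)
      = 1.6524 + 6.2867 + 23.918 ≈ 31.857 mg.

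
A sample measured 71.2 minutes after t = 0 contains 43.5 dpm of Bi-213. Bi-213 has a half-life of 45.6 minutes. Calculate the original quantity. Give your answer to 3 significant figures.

128 dpm

Number of half-lives elapsed: n = 71.2/45.6 ≈ 1.5614.
A₀ = A × 2^n = 43.5 × 2^1.5614 = 43.5 × 2.9514 ≈ 128.39 dpm.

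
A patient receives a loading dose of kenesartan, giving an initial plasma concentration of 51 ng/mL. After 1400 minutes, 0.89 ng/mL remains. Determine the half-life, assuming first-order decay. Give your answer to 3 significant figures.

240 minutes

A/A₀ = 0.89/51 ≈ 0.017451.
n = log₂(57.303) ≈ 5.8405 half-lives elapsed in 1400 minutes.
t½ = 1400/5.8405 ≈ 239.7 minutes.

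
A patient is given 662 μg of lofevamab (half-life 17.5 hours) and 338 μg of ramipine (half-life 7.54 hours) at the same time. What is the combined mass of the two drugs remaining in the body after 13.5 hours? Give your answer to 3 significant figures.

lofevamab: 662 × (1/2)^(13.5/17.5) = 662 × (1/2)^0.77143 ≈ 387.82 μg.
ramipine: 338 × (1/2)^(13.5/7.54) = 338 × (1/2)^1.7905 ≈ 97.71 μg.
Total = 387.82 + 97.71 ≈ 485.53 μg.

486 μg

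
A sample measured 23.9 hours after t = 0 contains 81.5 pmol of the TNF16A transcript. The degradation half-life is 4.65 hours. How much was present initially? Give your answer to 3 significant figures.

Number of half-lives elapsed: n = 23.9/4.65 ≈ 5.1398.
A₀ = A × 2^n = 81.5 × 2^5.1398 = 81.5 × 35.256 ≈ 2873.3 pmol.

2870 pmol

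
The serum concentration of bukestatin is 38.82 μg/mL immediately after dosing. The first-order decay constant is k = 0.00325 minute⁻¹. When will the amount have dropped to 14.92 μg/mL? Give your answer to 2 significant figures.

t½ = ln 2 / k = 0.69315 / 0.00325 ≈ 213.28 minutes.
Fraction remaining = 14.92/38.82 ≈ 0.38434.
n = log₂(38.82/14.92) = ln(2.6019)/ln 2 ≈ 1.3796 half-lives.
t = n × t½ = 1.3796 × 213.28 ≈ 294.23 minutes.

290 minutes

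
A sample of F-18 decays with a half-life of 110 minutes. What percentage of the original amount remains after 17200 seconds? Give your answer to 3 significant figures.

17200 seconds = 286.667 minutes.
n = 286.667/110 ≈ 2.6061 half-lives.
Fraction remaining = (1/2)^2.6061 ≈ 0.16425, i.e. 16.425%.

16.4%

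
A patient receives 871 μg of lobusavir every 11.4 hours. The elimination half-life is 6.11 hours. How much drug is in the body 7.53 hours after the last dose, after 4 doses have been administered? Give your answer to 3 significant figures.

508 μg

The 4 doses were given 41.73, 30.33, 18.93, 7.53 hours ago.
Total = 871·(1/2)^(41.73/6.11) + 871·(1/2)^(30.33/6.11) + 871·(1/2)^(18.93/6.11) + 871·(1/2)^(7.53/6.11)
      = 7.6568 + 27.907 + 101.71 + 370.7 ≈ 507.98 μg.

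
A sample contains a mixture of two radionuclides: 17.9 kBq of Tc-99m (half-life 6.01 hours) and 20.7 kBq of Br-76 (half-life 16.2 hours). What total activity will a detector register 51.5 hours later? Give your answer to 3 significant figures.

2.33 kBq

Tc-99m: 17.9 × (1/2)^(51.5/6.01) = 17.9 × (1/2)^8.5691 ≈ 0.047132 kBq.
Br-76: 20.7 × (1/2)^(51.5/16.2) = 20.7 × (1/2)^3.179 ≈ 2.2856 kBq.
Total = 0.047132 + 2.2856 ≈ 2.3327 kBq.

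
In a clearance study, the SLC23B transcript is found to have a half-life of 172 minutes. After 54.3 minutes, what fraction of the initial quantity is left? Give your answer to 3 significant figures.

0.803

n = 54.3/172 ≈ 0.3157 half-lives.
Fraction remaining = (1/2)^0.3157 ≈ 0.80346.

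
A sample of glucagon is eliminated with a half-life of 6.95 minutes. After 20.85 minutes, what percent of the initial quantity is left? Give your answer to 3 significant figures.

12.5%

n = 20.85/6.95 ≈ 3 half-lives.
Fraction remaining = (1/2)^3 ≈ 0.125, i.e. 12.5%.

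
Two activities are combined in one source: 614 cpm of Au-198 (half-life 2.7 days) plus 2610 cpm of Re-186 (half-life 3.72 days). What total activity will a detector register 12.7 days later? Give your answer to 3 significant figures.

Au-198: 614 × (1/2)^(12.7/2.7) = 614 × (1/2)^4.7037 ≈ 23.562 cpm.
Re-186: 2610 × (1/2)^(12.7/3.72) = 2610 × (1/2)^3.414 ≈ 244.87 cpm.
Total = 23.562 + 244.87 ≈ 268.43 cpm.

268 cpm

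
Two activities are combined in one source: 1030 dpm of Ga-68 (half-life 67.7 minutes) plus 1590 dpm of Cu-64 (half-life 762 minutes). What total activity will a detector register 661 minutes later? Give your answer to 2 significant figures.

Ga-68: 1030 × (1/2)^(661/67.7) = 1030 × (1/2)^9.7637 ≈ 1.1849 dpm.
Cu-64: 1590 × (1/2)^(661/762) = 1590 × (1/2)^0.86745 ≈ 871.5 dpm.
Total = 1.1849 + 871.5 ≈ 872.68 dpm.

870 dpm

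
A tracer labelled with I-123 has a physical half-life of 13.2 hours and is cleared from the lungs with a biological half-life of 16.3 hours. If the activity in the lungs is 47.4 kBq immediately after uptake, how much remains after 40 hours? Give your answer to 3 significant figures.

1.06 kBq

1/t_eff = 1/t_phys + 1/t_biol = 1/13.2 + 1/16.3 = 0.13711 per hour.
t_eff = 13.2 × 16.3 / (13.2 + 16.3) ≈ 7.2936 hours.
Remaining = 47.4 × (1/2)^(40/7.2936) = 47.4 × (1/2)^5.4843 ≈ 1.0589 kBq.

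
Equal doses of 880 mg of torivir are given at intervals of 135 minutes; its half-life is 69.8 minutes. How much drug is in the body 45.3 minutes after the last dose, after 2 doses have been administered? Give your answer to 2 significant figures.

The 2 doses were given 180.3, 45.3 minutes ago.
Total = 880·(1/2)^(180.3/69.8) + 880·(1/2)^(45.3/69.8)
      = 146.86 + 561.2 ≈ 708.05 mg.

710 mg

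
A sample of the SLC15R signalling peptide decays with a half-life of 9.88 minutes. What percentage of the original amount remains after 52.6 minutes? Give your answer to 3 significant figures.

2.50%

n = 52.6/9.88 ≈ 5.3239 half-lives.
Fraction remaining = (1/2)^5.3239 ≈ 0.024966, i.e. 2.4966%.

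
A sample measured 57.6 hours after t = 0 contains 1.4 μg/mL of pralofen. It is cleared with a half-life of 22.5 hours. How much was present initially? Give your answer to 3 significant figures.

8.26 μg/mL

Number of half-lives elapsed: n = 57.6/22.5 ≈ 2.56.
A₀ = A × 2^n = 1.4 × 2^2.56 = 1.4 × 5.8971 ≈ 8.2559 μg/mL.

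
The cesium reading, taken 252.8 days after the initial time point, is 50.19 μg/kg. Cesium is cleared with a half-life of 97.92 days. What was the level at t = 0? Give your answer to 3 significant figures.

300 μg/kg

Number of half-lives elapsed: n = 252.8/97.92 ≈ 2.5817.
A₀ = A × 2^n = 50.19 × 2^2.5817 = 50.19 × 5.9864 ≈ 300.46 μg/kg.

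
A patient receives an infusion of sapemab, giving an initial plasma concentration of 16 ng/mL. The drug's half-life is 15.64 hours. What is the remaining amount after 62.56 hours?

1 ng/mL

Elapsed time is 4 half-lives (62.56/15.64).
Each half-life halves the amount: 16 × (1/2)^4 = 16/16 = 1 ng/mL.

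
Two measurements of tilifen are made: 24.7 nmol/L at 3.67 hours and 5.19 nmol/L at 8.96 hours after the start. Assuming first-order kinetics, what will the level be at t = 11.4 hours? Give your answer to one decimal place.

2.5 nmol/L

Over Δt = 8.96 − 3.67 = 5.29 hours, the level fell by a factor of 24.7/5.19 ≈ 4.7592.
n = log₂(4.7592) ≈ 2.2507 half-lives, so t½ = 5.29/2.2507 ≈ 2.3504 hours.
From t = 8.96 to t = 11.4: 5.19 × (1/2)^((11.4−8.96)/2.3504) ≈ 2.5273 nmol/L.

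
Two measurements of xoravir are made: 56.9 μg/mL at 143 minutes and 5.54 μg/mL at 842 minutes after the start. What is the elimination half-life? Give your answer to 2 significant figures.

210 minutes

Over Δt = 842 − 143 = 699 minutes, the level fell by a factor of 56.9/5.54 ≈ 10.271.
n = log₂(10.271) ≈ 3.3605 half-lives, so t½ = 699/3.3605 ≈ 208.01 minutes.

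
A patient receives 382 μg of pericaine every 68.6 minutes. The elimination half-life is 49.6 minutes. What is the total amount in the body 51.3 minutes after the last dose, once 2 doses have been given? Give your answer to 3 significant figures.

The 2 doses were given 119.9, 51.3 minutes ago.
Total = 382·(1/2)^(119.9/49.6) + 382·(1/2)^(51.3/49.6)
      = 71.511 + 186.52 ≈ 258.03 μg.

258 μg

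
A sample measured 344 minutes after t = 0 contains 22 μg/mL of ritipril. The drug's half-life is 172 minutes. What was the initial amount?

Number of half-lives elapsed: n = 344/172 ≈ 2.
A₀ = A × 2^n = 22 × 2^2 = 22 × 4 ≈ 88 μg/mL.

88 μg/mL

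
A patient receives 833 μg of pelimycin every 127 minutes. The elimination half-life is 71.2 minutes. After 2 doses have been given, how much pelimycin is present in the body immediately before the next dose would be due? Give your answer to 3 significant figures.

The 2 doses were given 254, 127 minutes ago.
Total = 833·(1/2)^(254/71.2) + 833·(1/2)^(127/71.2)
      = 70.266 + 241.93 ≈ 312.2 μg.

312 μg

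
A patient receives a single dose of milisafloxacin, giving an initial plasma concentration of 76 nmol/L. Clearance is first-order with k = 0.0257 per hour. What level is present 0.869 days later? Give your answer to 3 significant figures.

44.5 nmol/L

t½ = ln 2 / k = 0.69315 / 0.0257 ≈ 26.971 hours.
Convert the elapsed time: 0.869 days = 20.856 hours.
Number of half-lives: n = 20.856/26.971 ≈ 0.77328.
Remaining = 76 × (1/2)^0.77328 = 76 × 0.58508 ≈ 44.466 nmol/L.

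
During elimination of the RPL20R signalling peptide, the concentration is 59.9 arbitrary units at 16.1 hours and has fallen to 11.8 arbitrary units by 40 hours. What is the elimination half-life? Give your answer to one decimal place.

10.2 hours

Over Δt = 40 − 16.1 = 23.9 hours, the level fell by a factor of 59.9/11.8 ≈ 5.0763.
n = log₂(5.0763) ≈ 2.3438 half-lives, so t½ = 23.9/2.3438 ≈ 10.197 hours.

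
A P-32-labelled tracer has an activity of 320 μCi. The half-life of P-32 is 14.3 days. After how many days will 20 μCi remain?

57.2 days

20/320 = 1/16, so 4 half-lives have elapsed.
t = 4 × 14.3 = 57.2 days.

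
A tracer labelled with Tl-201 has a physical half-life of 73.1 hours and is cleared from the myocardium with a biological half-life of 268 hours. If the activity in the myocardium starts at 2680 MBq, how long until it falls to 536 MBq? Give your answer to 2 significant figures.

1/t_eff = 1/t_phys + 1/t_biol = 1/73.1 + 1/268 = 0.017411 per hour.
t_eff = 73.1 × 268 / (73.1 + 268) ≈ 57.434 hours.
n = log₂(2680/536) ≈ 2.3219; t = 2.3219 × 57.434 ≈ 133.36 hours.

130 hours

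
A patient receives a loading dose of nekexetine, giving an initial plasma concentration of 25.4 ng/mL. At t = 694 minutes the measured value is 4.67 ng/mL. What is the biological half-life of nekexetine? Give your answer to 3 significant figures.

284 minutes

A/A₀ = 4.67/25.4 ≈ 0.18386.
n = log₂(5.439) ≈ 2.4433 half-lives elapsed in 694 minutes.
t½ = 694/2.4433 ≈ 284.04 minutes.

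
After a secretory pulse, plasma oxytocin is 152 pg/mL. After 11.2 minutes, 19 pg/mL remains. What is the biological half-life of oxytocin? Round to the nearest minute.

A/A₀ = 19/152 ≈ 0.125.
n = log₂(8) ≈ 3 half-lives elapsed in 11.2 minutes.
t½ = 11.2/3 ≈ 3.7333 minutes.

4 minutes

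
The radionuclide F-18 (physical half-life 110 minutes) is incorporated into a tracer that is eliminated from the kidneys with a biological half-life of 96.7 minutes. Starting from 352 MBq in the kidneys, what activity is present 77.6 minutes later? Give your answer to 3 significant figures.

124 MBq

1/t_eff = 1/t_phys + 1/t_biol = 1/110 + 1/96.7 = 0.019432 per minute.
t_eff = 110 × 96.7 / (110 + 96.7) ≈ 51.461 minutes.
Remaining = 352 × (1/2)^(77.6/51.461) = 352 × (1/2)^1.5079 ≈ 123.77 MBq.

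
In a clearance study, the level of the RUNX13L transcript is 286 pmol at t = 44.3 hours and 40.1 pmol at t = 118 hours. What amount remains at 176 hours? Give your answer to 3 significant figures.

Over Δt = 118 − 44.3 = 73.7 hours, the level fell by a factor of 286/40.1 ≈ 7.1322.
n = log₂(7.1322) ≈ 2.8343 half-lives, so t½ = 73.7/2.8343 ≈ 26.003 hours.
From t = 118 to t = 176: 40.1 × (1/2)^((176−118)/26.003) ≈ 8.5444 pmol.

8.54 pmol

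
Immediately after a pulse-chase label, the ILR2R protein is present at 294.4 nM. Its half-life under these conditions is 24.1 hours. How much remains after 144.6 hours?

Elapsed time is 6 half-lives (144.6/24.1).
Each half-life halves the amount: 294.4 × (1/2)^6 = 294.4/64 = 4.6 nM.

4.6 nM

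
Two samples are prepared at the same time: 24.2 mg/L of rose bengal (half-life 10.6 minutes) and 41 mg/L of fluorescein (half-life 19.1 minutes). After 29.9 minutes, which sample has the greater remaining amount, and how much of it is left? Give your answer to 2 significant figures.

rose bengal: 24.2 × (1/2)^2.8208 ≈ 3.4252 mg/L.
fluorescein: 41 × (1/2)^1.5654 ≈ 13.853 mg/L.
Fluorescein has more remaining, at ≈ 13.853 mg/L.

fluorescein, 14 mg/L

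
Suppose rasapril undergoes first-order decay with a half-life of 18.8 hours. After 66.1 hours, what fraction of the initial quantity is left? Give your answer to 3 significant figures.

0.0874

n = 66.1/18.8 ≈ 3.516 half-lives.
Fraction remaining = (1/2)^3.516 ≈ 0.087416.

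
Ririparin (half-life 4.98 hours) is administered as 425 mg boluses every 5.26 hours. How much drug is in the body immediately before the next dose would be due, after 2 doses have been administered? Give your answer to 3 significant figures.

303 mg

The 2 doses were given 10.52, 5.26 hours ago.
Total = 425·(1/2)^(10.52/4.98) + 425·(1/2)^(5.26/4.98)
      = 98.283 + 204.38 ≈ 302.66 mg.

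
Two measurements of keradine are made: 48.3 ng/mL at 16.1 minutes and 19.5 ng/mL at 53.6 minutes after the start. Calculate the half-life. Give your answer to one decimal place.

Over Δt = 53.6 − 16.1 = 37.5 minutes, the level fell by a factor of 48.3/19.5 ≈ 2.4769.
n = log₂(2.4769) ≈ 1.3085 half-lives, so t½ = 37.5/1.3085 ≈ 28.658 minutes.

28.7 minutes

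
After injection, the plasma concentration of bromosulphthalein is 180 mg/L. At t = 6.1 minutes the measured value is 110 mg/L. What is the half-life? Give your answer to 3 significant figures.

8.59 minutes

A/A₀ = 110/180 ≈ 0.61111.
n = log₂(1.6364) ≈ 0.71049 half-lives elapsed in 6.1 minutes.
t½ = 6.1/0.71049 ≈ 8.5856 minutes.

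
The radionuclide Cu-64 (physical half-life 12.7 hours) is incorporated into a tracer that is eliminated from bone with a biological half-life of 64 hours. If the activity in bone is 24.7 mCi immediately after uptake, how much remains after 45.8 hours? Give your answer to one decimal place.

1.2 mCi

1/t_eff = 1/t_phys + 1/t_biol = 1/12.7 + 1/64 = 0.094365 per hour.
t_eff = 12.7 × 64 / (12.7 + 64) ≈ 10.597 hours.
Remaining = 24.7 × (1/2)^(45.8/10.597) = 24.7 × (1/2)^4.3219 ≈ 1.235 mCi.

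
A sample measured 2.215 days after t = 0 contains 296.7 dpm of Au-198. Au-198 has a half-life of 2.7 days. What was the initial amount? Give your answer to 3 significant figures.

524 dpm

Number of half-lives elapsed: n = 2.215/2.7 ≈ 0.82037.
A₀ = A × 2^n = 296.7 × 2^0.82037 = 296.7 × 1.7659 ≈ 523.93 dpm.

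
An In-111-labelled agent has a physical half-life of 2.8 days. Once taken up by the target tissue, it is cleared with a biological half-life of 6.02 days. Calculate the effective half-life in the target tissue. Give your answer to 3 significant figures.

1.91 days

1/t_eff = 1/t_phys + 1/t_biol = 1/2.8 + 1/6.02 = 0.52326 per day.
t_eff = 2.8 × 6.02 / (2.8 + 6.02) ≈ 1.9111 days.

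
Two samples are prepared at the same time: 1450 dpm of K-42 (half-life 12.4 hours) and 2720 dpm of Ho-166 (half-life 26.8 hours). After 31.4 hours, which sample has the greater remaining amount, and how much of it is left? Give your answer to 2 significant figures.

Ho-166, 1200 dpm

K-42: 1450 × (1/2)^2.5323 ≈ 250.66 dpm.
Ho-166: 2720 × (1/2)^1.1716 ≈ 1207.5 dpm.
Ho-166 has more remaining, at ≈ 1207.5 dpm.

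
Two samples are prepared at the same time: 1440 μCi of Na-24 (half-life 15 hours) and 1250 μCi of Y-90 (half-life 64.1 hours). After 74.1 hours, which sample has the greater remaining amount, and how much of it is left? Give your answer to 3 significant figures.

Na-24: 1440 × (1/2)^4.94 ≈ 46.911 μCi.
Y-90: 1250 × (1/2)^1.156 ≈ 560.94 μCi.
Y-90 has more remaining, at ≈ 560.94 μCi.

Y-90, 561 μCi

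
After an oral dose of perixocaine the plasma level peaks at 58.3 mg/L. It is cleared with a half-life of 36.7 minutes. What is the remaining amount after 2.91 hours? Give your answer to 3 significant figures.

Convert the elapsed time: 2.91 hours = 174.6 minutes.
Number of half-lives: n = 174.6/36.7 ≈ 4.7575.
Remaining = 58.3 × (1/2)^4.7575 = 58.3 × 0.03697 ≈ 2.1554 mg/L.

2.16 mg/L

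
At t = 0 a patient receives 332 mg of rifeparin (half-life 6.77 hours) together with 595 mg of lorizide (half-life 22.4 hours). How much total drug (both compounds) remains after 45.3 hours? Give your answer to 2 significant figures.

rifeparin: 332 × (1/2)^(45.3/6.77) = 332 × (1/2)^6.6913 ≈ 3.2126 mg.
lorizide: 595 × (1/2)^(45.3/22.4) = 595 × (1/2)^2.0223 ≈ 146.47 mg.
Total = 3.2126 + 146.47 ≈ 149.68 mg.

150 mg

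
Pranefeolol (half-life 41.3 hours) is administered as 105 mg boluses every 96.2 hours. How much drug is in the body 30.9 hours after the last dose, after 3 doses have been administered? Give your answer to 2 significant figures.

The 3 doses were given 223.3, 127.1, 30.9 hours ago.
Total = 105·(1/2)^(223.3/41.3) + 105·(1/2)^(127.1/41.3) + 105·(1/2)^(30.9/41.3)
      = 2.4751 + 12.439 + 62.512 ≈ 77.426 mg.

77 mg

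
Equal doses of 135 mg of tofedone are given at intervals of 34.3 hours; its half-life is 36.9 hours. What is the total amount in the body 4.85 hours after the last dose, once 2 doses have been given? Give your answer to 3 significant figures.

188 mg

The 2 doses were given 39.15, 4.85 hours ago.
Total = 135·(1/2)^(39.15/36.9) + 135·(1/2)^(4.85/36.9)
      = 64.707 + 123.24 ≈ 187.95 mg.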